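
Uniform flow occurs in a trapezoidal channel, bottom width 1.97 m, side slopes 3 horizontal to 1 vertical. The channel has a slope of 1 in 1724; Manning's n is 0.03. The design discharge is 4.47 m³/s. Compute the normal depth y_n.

Manning's equation rearranged: A R^(2/3) = nQ / (1·√S) = 0.03 × 4.47 / (√0.00058) = 5.568.
Try y = 1.01 m: A R^(2/3) = 3.609 — too small.
Try y = 1.46 m: A R^(2/3) = 8.171 — too large.
Try y = 1.23 m: A R^(2/3) = 5.562 — matches.

y_n = 1.23 m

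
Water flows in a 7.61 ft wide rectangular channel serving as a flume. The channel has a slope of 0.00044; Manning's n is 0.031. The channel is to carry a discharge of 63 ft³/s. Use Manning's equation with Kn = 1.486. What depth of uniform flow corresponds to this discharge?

Manning's equation rearranged: A R^(2/3) = nQ / (1.486·√S) = 0.031 × 63 / (1.486 × √0.00044) = 62.66.
At y = 4.01 ft: A R^(2/3) = 47.67 — low.
At y = 4.94 ft: A R^(2/3) = 62.61 — ≈ 62.66.

y_n = 4.94 ft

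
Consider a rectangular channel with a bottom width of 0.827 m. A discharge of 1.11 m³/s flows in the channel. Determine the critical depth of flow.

For a rectangular channel, critical depth y_c = (q²/g)^(1/3) where q = Q/b = 1.11/0.827 = 1.342 m²/s.
So y_c = (1.342²/9.81)^(1/3) = 0.568 m.

y_c = 0.568 m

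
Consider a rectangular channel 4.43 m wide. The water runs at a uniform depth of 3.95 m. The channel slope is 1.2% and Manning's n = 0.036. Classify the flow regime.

subcritical

Flow area A = b·y = 4.43 × 3.95 = 17.5 m². Wetted perimeter P = b + 2y = 4.43 + 2×3.95 = 12.33 m.
Hydraulic radius R = A/P = 17.5/12.33 = 1.419 m.
V = (1/n) R^(2/3) √S = (1/0.036) × 1.419^(2/3) × √0.012 = 3.843 m/s. Hydraulic depth D_h = A/T = 17.5/4.43 = 3.95 m.
Froude number Fr = V/√(g·D_h) = 3.843/√(9.81×3.95) = 0.617, which is less than 1, so the flow is subcritical.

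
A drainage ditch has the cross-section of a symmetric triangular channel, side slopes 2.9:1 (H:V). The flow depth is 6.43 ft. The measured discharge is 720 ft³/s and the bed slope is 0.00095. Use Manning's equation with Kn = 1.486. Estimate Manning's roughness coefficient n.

n = 0.016

For a triangular section with side slope z = 2.9: A = zy² = 2.9×6.43² = 119.9 ft²; P = 2y√(1+z²) = 2×6.43×3.068 = 39.45 ft.
Hydraulic radius R = A/P = 119.9/39.45 = 3.039 ft.
Rearranging Manning's equation: n = (1.486/Q) A R^(2/3) S^(1/2) = (1.486/720) × 119.9 × 3.039^(2/3) × √0.00095 = 0.016.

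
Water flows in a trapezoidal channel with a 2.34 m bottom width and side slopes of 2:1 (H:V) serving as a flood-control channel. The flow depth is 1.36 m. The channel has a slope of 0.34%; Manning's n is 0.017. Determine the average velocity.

V = 3 m/s

With bottom width b = 2.34 m and side slope z = 2: A = (b + zy)y = (2.34 + 2×1.36)×1.36 = 6.882 m²; P = b + 2y√(1+z²) = 2.34 + 2×1.36×2.236 = 8.422 m.
Hydraulic radius R = A/P = 6.882/8.422 = 0.8171 m.
From Manning's equation, V = (1/n) R^(2/3) S^(1/2) = (1/0.017) × 0.8171^(2/3) × 0.0034^(1/2) = 3 m/s.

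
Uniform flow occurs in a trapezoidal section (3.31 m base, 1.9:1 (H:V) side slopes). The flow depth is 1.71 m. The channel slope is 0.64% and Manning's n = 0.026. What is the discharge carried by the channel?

Q = 35.7 m³/s

With bottom width b = 3.31 m and side slope z = 1.9: A = (b + zy)y = (3.31 + 1.9×1.71)×1.71 = 11.22 m²; P = b + 2y√(1+z²) = 3.31 + 2×1.71×2.147 = 10.65 m.
Hydraulic radius R = A/P = 11.22/10.65 = 1.053 m.
Manning's equation: Q = (1/n) A R^(2/3) S^(1/2) = (1/0.026) × 11.22 × 1.053^(2/3) × 0.0064^(1/2) = 35.7 m³/s.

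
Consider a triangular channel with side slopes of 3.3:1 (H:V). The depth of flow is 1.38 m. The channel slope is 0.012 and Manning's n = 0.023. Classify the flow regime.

supercritical

For a triangular section with side slope z = 3.3: A = zy² = 3.3×1.38² = 6.285 m²; P = 2y√(1+z²) = 2×1.38×3.448 = 9.517 m.
Hydraulic radius R = A/P = 6.285/9.517 = 0.6603 m.
V = (1/n) R^(2/3) √S = (1/0.023) × 0.6603^(2/3) × √0.012 = 3.612 m/s. Hydraulic depth D_h = A/T = 6.285/9.108 = 0.69 m.
Froude number Fr = V/√(g·D_h) = 3.612/√(9.81×0.69) = 1.39, which is greater than 1, so the flow is supercritical.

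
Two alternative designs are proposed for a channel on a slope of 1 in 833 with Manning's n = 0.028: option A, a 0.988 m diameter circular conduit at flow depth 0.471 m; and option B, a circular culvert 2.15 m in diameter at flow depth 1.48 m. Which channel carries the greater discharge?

Channel A: For a circular section of diameter D = 0.988 m at depth y = 0.471 m, the central angle is θ = 2 arccos(1 − 2y/D) = 3.048 rad. Then A = (D²/8)(θ − sin θ) = 0.3606 m² and P = Dθ/2 = 1.506 m. Hydraulic radius R = A/P = 0.3606/1.506 = 0.2395 m. Q_A = (1/0.028)·0.3606·0.2395^(2/3)·√0.0012 = 0.1721 m³/s.
Channel B: For a circular section of diameter D = 2.15 m at depth y = 1.48 m, the central angle is θ = 2 arccos(1 − 2y/D) = 3.914 rad. Then A = (D²/8)(θ − sin θ) = 2.665 m² and P = Dθ/2 = 4.208 m. Hydraulic radius R = A/P = 2.665/4.208 = 0.6333 m. Q_B = (1/0.028)·2.665·0.6333^(2/3)·√0.0012 = 2.432 m³/s.
Q_A = 0.1721 m³/s vs Q_B = 2.432 m³/s, so channel B carries more.

channel B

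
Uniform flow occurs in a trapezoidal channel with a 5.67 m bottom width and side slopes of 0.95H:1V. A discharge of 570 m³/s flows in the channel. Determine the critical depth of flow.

y_c = 6.96 m

At critical depth, Q² T / (g A³) = 1, i.e. A³/T = Q²/g = 570²/9.81 = 33120.
Trying y = 8.91 m: A³/T = 88390 — over.
Trying y = 6.17 m: A³/T = 20710 — short.
Trying y = 6.96 m: A³/T = 33060 — close enough.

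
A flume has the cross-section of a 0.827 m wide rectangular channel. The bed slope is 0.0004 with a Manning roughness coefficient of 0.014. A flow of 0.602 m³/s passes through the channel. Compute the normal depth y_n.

y_n = 1.13 m

Manning's equation rearranged: A R^(2/3) = nQ / (1·√S) = 0.014 × 0.602 / (√0.0004) = 0.4214.
Try y = 1.32 m: A R^(2/3) = 0.5052 — high.
Try y = 0.822 m: A R^(2/3) = 0.2876 — low.
Try y = 1.13 m: A R^(2/3) = 0.4213 — matches.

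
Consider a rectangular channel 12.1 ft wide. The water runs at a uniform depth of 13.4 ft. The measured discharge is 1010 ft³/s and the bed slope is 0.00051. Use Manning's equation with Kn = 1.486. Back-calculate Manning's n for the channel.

Flow area A = b·y = 12.1 × 13.4 = 162.1 ft². Wetted perimeter P = b + 2y = 12.1 + 2×13.4 = 38.9 ft.
Hydraulic radius R = A/P = 162.1/38.9 = 4.168 ft.
Rearranging Manning's equation: n = (1.486/Q) A R^(2/3) S^(1/2) = (1.486/1010) × 162.1 × 4.168^(2/3) × √0.00051 = 0.014.

n = 0.014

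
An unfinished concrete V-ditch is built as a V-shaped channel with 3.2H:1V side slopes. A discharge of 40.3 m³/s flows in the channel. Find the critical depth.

y_c = 2 m

At critical depth, Q² T / (g A³) = 1, i.e. A³/T = Q²/g = 40.3²/9.81 = 165.6.
At y = 1.79 m: A³/T = 94.09 — short.
At y = 2.31 m: A³/T = 336.8 — over.
At y = 2 m: A³/T = 163.8 — close enough.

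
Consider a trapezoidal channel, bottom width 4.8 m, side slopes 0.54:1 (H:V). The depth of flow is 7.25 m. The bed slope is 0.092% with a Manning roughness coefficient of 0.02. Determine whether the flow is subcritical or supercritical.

With bottom width b = 4.8 m and side slope z = 0.54: A = (b + zy)y = (4.8 + 0.54×7.25)×7.25 = 63.18 m²; P = b + 2y√(1+z²) = 4.8 + 2×7.25×1.136 = 21.28 m.
Hydraulic radius R = A/P = 63.18/21.28 = 2.969 m.
V = (1/n) R^(2/3) √S = (1/0.02) × 2.969^(2/3) × √0.00092 = 3.133 m/s. Hydraulic depth D_h = A/T = 63.18/12.63 = 5.003 m.
Froude number Fr = V/√(g·D_h) = 3.133/√(9.81×5.003) = 0.447, which is less than 1, so the flow is subcritical.

subcritical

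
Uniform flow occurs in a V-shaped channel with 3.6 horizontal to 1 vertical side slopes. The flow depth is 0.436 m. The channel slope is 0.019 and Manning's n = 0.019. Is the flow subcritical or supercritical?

For a triangular section with side slope z = 3.6: A = zy² = 3.6×0.436² = 0.6843 m²; P = 2y√(1+z²) = 2×0.436×3.736 = 3.258 m.
Hydraulic radius R = A/P = 0.6843/3.258 = 0.21 m.
V = (1/n) R^(2/3) √S = (1/0.019) × 0.21^(2/3) × √0.019 = 2.564 m/s. Hydraulic depth D_h = A/T = 0.6843/3.139 = 0.218 m.
Froude number Fr = V/√(g·D_h) = 2.564/√(9.81×0.218) = 1.75, which is greater than 1, so the flow is supercritical.

supercritical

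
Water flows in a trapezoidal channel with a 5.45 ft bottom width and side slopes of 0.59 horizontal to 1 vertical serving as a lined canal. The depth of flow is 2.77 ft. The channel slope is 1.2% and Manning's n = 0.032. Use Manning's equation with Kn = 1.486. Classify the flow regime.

subcritical

With bottom width b = 5.45 ft and side slope z = 0.59: A = (b + zy)y = (5.45 + 0.59×2.77)×2.77 = 19.62 ft²; P = b + 2y√(1+z²) = 5.45 + 2×2.77×1.161 = 11.88 ft.
Hydraulic radius R = A/P = 19.62/11.88 = 1.651 ft.
V = (1.486/n) R^(2/3) √S = (1.486/0.032) × 1.651^(2/3) × √0.012 = 7.107 ft/s. Hydraulic depth D_h = A/T = 19.62/8.719 = 2.251 ft.
Froude number Fr = V/√(g·D_h) = 7.107/√(32.2×2.251) = 0.835, which is less than 1, so the flow is subcritical.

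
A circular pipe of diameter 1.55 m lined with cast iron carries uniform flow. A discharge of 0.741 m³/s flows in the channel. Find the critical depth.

At critical depth, Q² T / (g A³) = 1, i.e. A³/T = Q²/g = 0.741²/9.81 = 0.05597.
Trying y = 0.511 m: A³/T = 0.1094 — over.
Trying y = 0.337 m: A³/T = 0.02168 — short.
Trying y = 0.43 m: A³/T = 0.05607 — matches.

y_c = 0.43 m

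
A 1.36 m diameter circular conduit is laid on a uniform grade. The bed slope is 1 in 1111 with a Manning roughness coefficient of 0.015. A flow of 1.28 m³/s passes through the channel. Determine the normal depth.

y_n = 1.01 m

Manning's equation rearranged: A R^(2/3) = nQ / (1·√S) = 0.015 × 1.28 / (√0.0009001) = 0.64.
Trying y = 1.14 m: A R^(2/3) = 0.7213 — high.
Trying y = 0.779 m: A R^(2/3) = 0.4423 — low.
Trying y = 1.01 m: A R^(2/3) = 0.6379 — ≈ 0.64.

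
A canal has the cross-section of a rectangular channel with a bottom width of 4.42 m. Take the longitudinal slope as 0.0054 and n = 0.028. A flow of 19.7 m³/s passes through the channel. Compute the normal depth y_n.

y_n = 1.73 m

Manning's equation rearranged: A R^(2/3) = nQ / (1·√S) = 0.028 × 19.7 / (√0.0054) = 7.506.
At y = 2.11 m: A R^(2/3) = 9.814 — too large.
At y = 1.73 m: A R^(2/3) = 7.495 — ≈ 7.506.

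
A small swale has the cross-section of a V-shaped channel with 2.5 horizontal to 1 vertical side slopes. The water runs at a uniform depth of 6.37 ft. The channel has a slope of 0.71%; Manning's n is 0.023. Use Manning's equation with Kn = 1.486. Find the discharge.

For a triangular section with side slope z = 2.5: A = zy² = 2.5×6.37² = 101.4 ft²; P = 2y√(1+z²) = 2×6.37×2.693 = 34.3 ft.
Hydraulic radius R = A/P = 101.4/34.3 = 2.957 ft.
Manning's equation: Q = (1.486/n) A R^(2/3) S^(1/2) = (1.486/0.023) × 101.4 × 2.957^(2/3) × 0.0071^(1/2) = 1140 ft³/s.

Q = 1140 ft³/s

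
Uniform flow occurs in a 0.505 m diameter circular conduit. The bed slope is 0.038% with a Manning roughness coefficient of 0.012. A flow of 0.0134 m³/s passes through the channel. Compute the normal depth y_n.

Manning's equation rearranged: A R^(2/3) = nQ / (1·√S) = 0.012 × 0.0134 / (√0.00038) = 0.008249.
At y = 0.173 m: A R^(2/3) = 0.01273 — too large.
At y = 0.102 m: A R^(2/3) = 0.004503 — too small.
At y = 0.138 m: A R^(2/3) = 0.00823 — ≈ 0.008249.

y_n = 0.138 m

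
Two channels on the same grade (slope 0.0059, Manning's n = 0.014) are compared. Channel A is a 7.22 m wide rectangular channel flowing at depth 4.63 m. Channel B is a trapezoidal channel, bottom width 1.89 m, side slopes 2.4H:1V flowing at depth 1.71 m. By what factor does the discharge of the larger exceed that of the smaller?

5.41

Channel A: Flow area A = b·y = 7.22 × 4.63 = 33.43 m². Wetted perimeter P = b + 2y = 7.22 + 2×4.63 = 16.48 m. Hydraulic radius R = A/P = 33.43/16.48 = 2.028 m. Q_A = (1/0.014)·33.43·2.028^(2/3)·√0.0059 = 293.9 m³/s.
Channel B: With bottom width b = 1.89 m and side slope z = 2.4: A = (b + zy)y = (1.89 + 2.4×1.71)×1.71 = 10.25 m²; P = b + 2y√(1+z²) = 1.89 + 2×1.71×2.6 = 10.78 m. Hydraulic radius R = A/P = 10.25/10.78 = 0.9506 m. Q_B = (1/0.014)·10.25·0.9506^(2/3)·√0.0059 = 54.37 m³/s.
The larger discharge is 293.9 m³/s and the smaller is 54.37 m³/s; the ratio is 5.41.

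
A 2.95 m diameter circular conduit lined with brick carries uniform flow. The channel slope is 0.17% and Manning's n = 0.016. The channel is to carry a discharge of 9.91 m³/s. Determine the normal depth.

y_n = 1.8 m

Manning's equation rearranged: A R^(2/3) = nQ / (1·√S) = 0.016 × 9.91 / (√0.0017) = 3.846.
Try y = 2.12 m: A R^(2/3) = 4.831 — too large.
Try y = 1.8 m: A R^(2/3) = 3.845 — matches.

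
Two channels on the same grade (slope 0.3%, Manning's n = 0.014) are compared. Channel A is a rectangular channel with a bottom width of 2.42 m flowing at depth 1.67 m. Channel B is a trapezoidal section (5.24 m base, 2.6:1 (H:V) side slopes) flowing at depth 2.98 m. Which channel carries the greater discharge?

Channel A: Flow area A = b·y = 2.42 × 1.67 = 4.041 m². Wetted perimeter P = b + 2y = 2.42 + 2×1.67 = 5.76 m. Hydraulic radius R = A/P = 4.041/5.76 = 0.7016 m. Q_A = (1/0.014)·4.041·0.7016^(2/3)·√0.003 = 12.48 m³/s.
Channel B: With bottom width b = 5.24 m and side slope z = 2.6: A = (b + zy)y = (5.24 + 2.6×2.98)×2.98 = 38.7 m²; P = b + 2y√(1+z²) = 5.24 + 2×2.98×2.786 = 21.84 m. Hydraulic radius R = A/P = 38.7/21.84 = 1.772 m. Q_B = (1/0.014)·38.7·1.772^(2/3)·√0.003 = 221.7 m³/s.
Q_A = 12.48 m³/s vs Q_B = 221.7 m³/s, so channel B carries more.

channel B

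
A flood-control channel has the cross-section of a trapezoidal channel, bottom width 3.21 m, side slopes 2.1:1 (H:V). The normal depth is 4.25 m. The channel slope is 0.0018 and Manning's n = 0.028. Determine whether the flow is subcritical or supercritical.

With bottom width b = 3.21 m and side slope z = 2.1: A = (b + zy)y = (3.21 + 2.1×4.25)×4.25 = 51.57 m²; P = b + 2y√(1+z²) = 3.21 + 2×4.25×2.326 = 22.98 m.
Hydraulic radius R = A/P = 51.57/22.98 = 2.244 m.
V = (1/n) R^(2/3) √S = (1/0.028) × 2.244^(2/3) × √0.0018 = 2.597 m/s. Hydraulic depth D_h = A/T = 51.57/21.06 = 2.449 m.
Froude number Fr = V/√(g·D_h) = 2.597/√(9.81×2.449) = 0.53, which is less than 1, so the flow is subcritical.

subcritical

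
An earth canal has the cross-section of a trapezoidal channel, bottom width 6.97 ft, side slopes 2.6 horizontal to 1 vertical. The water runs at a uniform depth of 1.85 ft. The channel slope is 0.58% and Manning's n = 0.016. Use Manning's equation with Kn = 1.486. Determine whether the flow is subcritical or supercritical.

With bottom width b = 6.97 ft and side slope z = 2.6: A = (b + zy)y = (6.97 + 2.6×1.85)×1.85 = 21.79 ft²; P = b + 2y√(1+z²) = 6.97 + 2×1.85×2.786 = 17.28 ft.
Hydraulic radius R = A/P = 21.79/17.28 = 1.261 ft.
V = (1.486/n) R^(2/3) √S = (1.486/0.016) × 1.261^(2/3) × √0.0058 = 8.257 ft/s. Hydraulic depth D_h = A/T = 21.79/16.59 = 1.314 ft.
Froude number Fr = V/√(g·D_h) = 8.257/√(32.2×1.314) = 1.27, which is greater than 1, so the flow is supercritical.

supercritical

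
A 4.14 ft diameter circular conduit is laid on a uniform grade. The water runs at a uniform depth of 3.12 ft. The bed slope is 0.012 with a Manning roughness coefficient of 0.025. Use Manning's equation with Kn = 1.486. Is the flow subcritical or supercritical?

subcritical

For a circular section of diameter D = 4.14 ft at depth y = 3.12 ft, the central angle is θ = 2 arccos(1 − 2y/D) = 4.206 rad. Then A = (D²/8)(θ − sin θ) = 10.88 ft² and P = Dθ/2 = 8.706 ft.
Hydraulic radius R = A/P = 10.88/8.706 = 1.25 ft.
V = (1.486/n) R^(2/3) √S = (1.486/0.025) × 1.25^(2/3) × √0.012 = 7.556 ft/s. Hydraulic depth D_h = A/T = 10.88/3.568 = 3.05 ft.
Froude number Fr = V/√(g·D_h) = 7.556/√(32.2×3.05) = 0.762, which is less than 1, so the flow is subcritical.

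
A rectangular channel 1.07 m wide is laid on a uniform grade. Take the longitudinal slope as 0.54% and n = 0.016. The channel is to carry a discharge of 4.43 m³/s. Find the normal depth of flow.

Manning's equation rearranged: A R^(2/3) = nQ / (1·√S) = 0.016 × 4.43 / (√0.0054) = 0.9646.
Try y = 1.97 m: A R^(2/3) = 1.184 — over.
Try y = 1.17 m: A R^(2/3) = 0.6419 — short.
Try y = 1.65 m: A R^(2/3) = 0.9648 — ≈ 0.9646.

y_n = 1.65 m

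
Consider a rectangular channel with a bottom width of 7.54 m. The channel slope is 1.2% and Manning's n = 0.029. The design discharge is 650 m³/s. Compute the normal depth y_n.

Manning's equation rearranged: A R^(2/3) = nQ / (1·√S) = 0.029 × 650 / (√0.012) = 172.1.
Trying y = 12.9 m: A R^(2/3) = 198.6 — over.
Trying y = 9.72 m: A R^(2/3) = 142.7 — short.
Trying y = 11.4 m: A R^(2/3) = 172.1 — ≈ 172.1.

y_n = 11.4 m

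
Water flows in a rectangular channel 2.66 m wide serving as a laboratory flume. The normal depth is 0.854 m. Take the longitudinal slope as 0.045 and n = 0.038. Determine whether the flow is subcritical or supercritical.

supercritical

Flow area A = b·y = 2.66 × 0.854 = 2.272 m². Wetted perimeter P = b + 2y = 2.66 + 2×0.854 = 4.368 m.
Hydraulic radius R = A/P = 2.272/4.368 = 0.5201 m.
V = (1/n) R^(2/3) √S = (1/0.038) × 0.5201^(2/3) × √0.045 = 3.61 m/s. Hydraulic depth D_h = A/T = 2.272/2.66 = 0.854 m.
Froude number Fr = V/√(g·D_h) = 3.61/√(9.81×0.854) = 1.25, which is greater than 1, so the flow is supercritical.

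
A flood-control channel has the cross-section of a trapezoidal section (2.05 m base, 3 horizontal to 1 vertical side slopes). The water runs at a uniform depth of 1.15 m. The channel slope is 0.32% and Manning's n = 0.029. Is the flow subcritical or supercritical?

With bottom width b = 2.05 m and side slope z = 3: A = (b + zy)y = (2.05 + 3×1.15)×1.15 = 6.325 m²; P = b + 2y√(1+z²) = 2.05 + 2×1.15×3.162 = 9.323 m.
Hydraulic radius R = A/P = 6.325/9.323 = 0.6784 m.
V = (1/n) R^(2/3) √S = (1/0.029) × 0.6784^(2/3) × √0.0032 = 1.506 m/s. Hydraulic depth D_h = A/T = 6.325/8.95 = 0.7067 m.
Froude number Fr = V/√(g·D_h) = 1.506/√(9.81×0.7067) = 0.572, which is less than 1, so the flow is subcritical.

subcritical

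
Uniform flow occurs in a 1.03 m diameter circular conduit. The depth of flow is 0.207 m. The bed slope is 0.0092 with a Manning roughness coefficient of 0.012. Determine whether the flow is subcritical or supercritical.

For a circular section of diameter D = 1.03 m at depth y = 0.207 m, the central angle is θ = 2 arccos(1 − 2y/D) = 1.859 rad. Then A = (D²/8)(θ − sin θ) = 0.1195 m² and P = Dθ/2 = 0.9576 m.
Hydraulic radius R = A/P = 0.1195/0.9576 = 0.1247 m.
V = (1/n) R^(2/3) √S = (1/0.012) × 0.1247^(2/3) × √0.0092 = 1.996 m/s. Hydraulic depth D_h = A/T = 0.1195/0.8255 = 0.1447 m.
Froude number Fr = V/√(g·D_h) = 1.996/√(9.81×0.1447) = 1.67, which is greater than 1, so the flow is supercritical.

supercritical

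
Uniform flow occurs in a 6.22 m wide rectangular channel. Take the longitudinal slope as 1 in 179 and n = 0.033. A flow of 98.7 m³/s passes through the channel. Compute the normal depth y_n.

Manning's equation rearranged: A R^(2/3) = nQ / (1·√S) = 0.033 × 98.7 / (√0.005587) = 43.58.
Trying y = 5.07 m: A R^(2/3) = 48.84 — high.
Trying y = 4.04 m: A R^(2/3) = 36.59 — low.
Trying y = 4.63 m: A R^(2/3) = 43.56 — ≈ 43.58.

y_n = 4.63 m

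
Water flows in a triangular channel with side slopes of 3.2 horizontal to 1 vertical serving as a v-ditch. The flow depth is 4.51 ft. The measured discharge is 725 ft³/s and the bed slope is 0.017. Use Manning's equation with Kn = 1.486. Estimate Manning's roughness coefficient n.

For a triangular section with side slope z = 3.2: A = zy² = 3.2×4.51² = 65.09 ft²; P = 2y√(1+z²) = 2×4.51×3.353 = 30.24 ft.
Hydraulic radius R = A/P = 65.09/30.24 = 2.152 ft.
Rearranging Manning's equation: n = (1.486/Q) A R^(2/3) S^(1/2) = (1.486/725) × 65.09 × 2.152^(2/3) × √0.017 = 0.029.

n = 0.029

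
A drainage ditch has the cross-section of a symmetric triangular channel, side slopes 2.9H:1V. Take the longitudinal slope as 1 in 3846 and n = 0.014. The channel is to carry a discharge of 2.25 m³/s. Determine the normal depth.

Manning's equation rearranged: A R^(2/3) = nQ / (1·√S) = 0.014 × 2.25 / (√0.00026) = 1.954.
Trying y = 1.27 m: A R^(2/3) = 3.329 — over.
Trying y = 0.807 m: A R^(2/3) = 0.9934 — short.
Trying y = 1.04 m: A R^(2/3) = 1.954 — ≈ 1.954.

y_n = 1.04 m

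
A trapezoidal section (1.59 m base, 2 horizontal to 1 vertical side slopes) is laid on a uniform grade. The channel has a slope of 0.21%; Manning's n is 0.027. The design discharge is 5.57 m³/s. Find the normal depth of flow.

Manning's equation rearranged: A R^(2/3) = nQ / (1·√S) = 0.027 × 5.57 / (√0.0021) = 3.282.
Trying y = 0.893 m: A R^(2/3) = 1.999 — short.
Trying y = 1.36 m: A R^(2/3) = 4.899 — over.
Trying y = 1.13 m: A R^(2/3) = 3.281 — close enough.

y_n = 1.13 m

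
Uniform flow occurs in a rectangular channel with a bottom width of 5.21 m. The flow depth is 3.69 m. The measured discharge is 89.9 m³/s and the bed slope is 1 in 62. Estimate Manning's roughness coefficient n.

Flow area A = b·y = 5.21 × 3.69 = 19.22 m². Wetted perimeter P = b + 2y = 5.21 + 2×3.69 = 12.59 m.
Hydraulic radius R = A/P = 19.22/12.59 = 1.527 m.
Rearranging Manning's equation: n = (1/Q) A R^(2/3) S^(1/2) = (1/89.9) × 19.22 × 1.527^(2/3) × √0.01613 = 0.036.

n = 0.036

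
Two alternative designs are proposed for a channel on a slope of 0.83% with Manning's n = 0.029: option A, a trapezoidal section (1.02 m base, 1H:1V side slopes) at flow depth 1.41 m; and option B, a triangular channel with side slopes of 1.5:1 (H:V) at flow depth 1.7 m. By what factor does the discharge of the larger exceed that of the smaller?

Channel A: With bottom width b = 1.02 m and side slope z = 1: A = (b + zy)y = (1.02 + 1×1.41)×1.41 = 3.426 m²; P = b + 2y√(1+z²) = 1.02 + 2×1.41×1.414 = 5.008 m. Hydraulic radius R = A/P = 3.426/5.008 = 0.6842 m. Q_A = (1/0.029)·3.426·0.6842^(2/3)·√0.0083 = 8.357 m³/s.
Channel B: For a triangular section with side slope z = 1.5: A = zy² = 1.5×1.7² = 4.335 m²; P = 2y√(1+z²) = 2×1.7×1.803 = 6.129 m. Hydraulic radius R = A/P = 4.335/6.129 = 0.7072 m. Q_B = (1/0.029)·4.335·0.7072^(2/3)·√0.0083 = 10.81 m³/s.
The larger discharge is 10.81 m³/s and the smaller is 8.357 m³/s; the ratio is 1.29.

1.29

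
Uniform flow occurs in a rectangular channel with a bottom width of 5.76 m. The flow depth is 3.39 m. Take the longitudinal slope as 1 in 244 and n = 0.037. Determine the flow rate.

Q = 45.4 m³/s

Flow area A = b·y = 5.76 × 3.39 = 19.53 m². Wetted perimeter P = b + 2y = 5.76 + 2×3.39 = 12.54 m.
Hydraulic radius R = A/P = 19.53/12.54 = 1.557 m.
Manning's equation: Q = (1/n) A R^(2/3) S^(1/2) = (1/0.037) × 19.53 × 1.557^(2/3) × 0.004098^(1/2) = 45.4 m³/s.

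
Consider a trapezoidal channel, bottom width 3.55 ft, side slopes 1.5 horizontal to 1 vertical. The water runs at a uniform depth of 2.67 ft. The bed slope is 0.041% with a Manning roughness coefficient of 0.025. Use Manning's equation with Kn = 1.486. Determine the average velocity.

V = 1.6 ft/s

With bottom width b = 3.55 ft and side slope z = 1.5: A = (b + zy)y = (3.55 + 1.5×2.67)×2.67 = 20.17 ft²; P = b + 2y√(1+z²) = 3.55 + 2×2.67×1.803 = 13.18 ft.
Hydraulic radius R = A/P = 20.17/13.18 = 1.531 ft.
From Manning's equation, V = (1.486/n) R^(2/3) S^(1/2) = (1.486/0.025) × 1.531^(2/3) × 0.00041^(1/2) = 1.6 ft/s.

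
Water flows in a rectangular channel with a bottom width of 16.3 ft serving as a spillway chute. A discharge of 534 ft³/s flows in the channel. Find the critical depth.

y_c = 3.22 ft

For a rectangular channel, critical depth y_c = (q²/g)^(1/3) where q = Q/b = 534/16.3 = 32.76 ft²/s.
So y_c = (32.76²/32.2)^(1/3) = 3.22 ft.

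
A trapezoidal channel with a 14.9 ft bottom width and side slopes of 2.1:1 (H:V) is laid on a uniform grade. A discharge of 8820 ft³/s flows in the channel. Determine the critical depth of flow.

At critical depth, Q² T / (g A³) = 1, i.e. A³/T = Q²/g = 8820²/32.2 = 2416000.
Try y = 14.8 ft: A³/T = 4089000 — too large.
Try y = 9.45 ft: A³/T = 648400 — too small.
Try y = 13.1 ft: A³/T = 2453000 — matches.

y_c = 13.1 ft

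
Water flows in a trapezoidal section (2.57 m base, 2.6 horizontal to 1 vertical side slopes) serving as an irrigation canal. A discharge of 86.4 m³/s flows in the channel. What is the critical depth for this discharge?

y_c = 2.51 m

At critical depth, Q² T / (g A³) = 1, i.e. A³/T = Q²/g = 86.4²/9.81 = 761.
Try y = 2.14 m: A³/T = 385 — low.
Try y = 2.83 m: A³/T = 1283 — high.
Try y = 2.51 m: A³/T = 761.8 — ≈ 761.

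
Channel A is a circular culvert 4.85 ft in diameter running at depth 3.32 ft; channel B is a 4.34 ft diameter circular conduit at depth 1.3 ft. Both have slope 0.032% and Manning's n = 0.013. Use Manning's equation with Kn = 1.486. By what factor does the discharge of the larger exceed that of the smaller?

Channel A: For a circular section of diameter D = 4.85 ft at depth y = 3.32 ft, the central angle is θ = 2 arccos(1 − 2y/D) = 3.898 rad. Then A = (D²/8)(θ − sin θ) = 13.48 ft² and P = Dθ/2 = 9.452 ft. Hydraulic radius R = A/P = 13.48/9.452 = 1.426 ft. Q_A = (1.486/0.013)·13.48·1.426^(2/3)·√0.00032 = 34.91 ft³/s.
Channel B: For a circular section of diameter D = 4.34 ft at depth y = 1.3 ft, the central angle is θ = 2 arccos(1 − 2y/D) = 2.317 rad. Then A = (D²/8)(θ − sin θ) = 3.725 ft² and P = Dθ/2 = 5.027 ft. Hydraulic radius R = A/P = 3.725/5.027 = 0.7409 ft. Q_B = (1.486/0.013)·3.725·0.7409^(2/3)·√0.00032 = 6.236 ft³/s.
The larger discharge is 34.91 ft³/s and the smaller is 6.236 ft³/s; the ratio is 5.6.

5.6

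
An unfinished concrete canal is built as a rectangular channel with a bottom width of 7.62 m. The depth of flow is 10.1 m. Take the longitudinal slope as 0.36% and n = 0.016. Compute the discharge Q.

Flow area A = b·y = 7.62 × 10.1 = 76.96 m². Wetted perimeter P = b + 2y = 7.62 + 2×10.1 = 27.82 m.
Hydraulic radius R = A/P = 76.96/27.82 = 2.766 m.
Manning's equation: Q = (1/n) A R^(2/3) S^(1/2) = (1/0.016) × 76.96 × 2.766^(2/3) × 0.0036^(1/2) = 569 m³/s.

Q = 569 m³/s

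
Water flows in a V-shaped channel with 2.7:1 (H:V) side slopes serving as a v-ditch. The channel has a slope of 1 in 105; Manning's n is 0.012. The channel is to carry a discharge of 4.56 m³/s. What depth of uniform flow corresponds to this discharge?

Manning's equation rearranged: A R^(2/3) = nQ / (1·√S) = 0.012 × 4.56 / (√0.009524) = 0.5607.
Trying y = 0.731 m: A R^(2/3) = 0.7066 — too large.
Trying y = 0.579 m: A R^(2/3) = 0.3795 — too small.
Trying y = 0.67 m: A R^(2/3) = 0.5601 — matches.

y_n = 0.67 m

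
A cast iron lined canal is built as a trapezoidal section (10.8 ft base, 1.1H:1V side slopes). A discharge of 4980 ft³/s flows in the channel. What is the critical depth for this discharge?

At critical depth, Q² T / (g A³) = 1, i.e. A³/T = Q²/g = 4980²/32.2 = 770200.
Try y = 10 ft: A³/T = 315900 — too small.
Try y = 14.7 ft: A³/T = 1444000 — too large.
Try y = 12.6 ft: A³/T = 778800 — matches.

y_c = 12.6 ft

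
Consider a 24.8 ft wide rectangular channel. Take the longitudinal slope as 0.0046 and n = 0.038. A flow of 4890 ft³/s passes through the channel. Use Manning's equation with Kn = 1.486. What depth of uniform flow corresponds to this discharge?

Manning's equation rearranged: A R^(2/3) = nQ / (1.486·√S) = 0.038 × 4890 / (1.486 × √0.0046) = 1844.
Trying y = 15.5 ft: A R^(2/3) = 1392 — short.
Trying y = 21.4 ft: A R^(2/3) = 2096 — over.
Trying y = 19.3 ft: A R^(2/3) = 1842 — ≈ 1844.

y_n = 19.3 ft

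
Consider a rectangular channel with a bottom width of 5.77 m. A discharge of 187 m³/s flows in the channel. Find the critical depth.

For a rectangular channel, critical depth y_c = (q²/g)^(1/3) where q = Q/b = 187/5.77 = 32.41 m²/s.
So y_c = (32.41²/9.81)^(1/3) = 4.75 m.

y_c = 4.75 m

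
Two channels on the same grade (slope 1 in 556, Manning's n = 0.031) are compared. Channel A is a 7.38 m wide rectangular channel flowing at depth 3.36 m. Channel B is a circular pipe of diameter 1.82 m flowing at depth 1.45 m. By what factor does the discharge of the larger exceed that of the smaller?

Channel A: Flow area A = b·y = 7.38 × 3.36 = 24.8 m². Wetted perimeter P = b + 2y = 7.38 + 2×3.36 = 14.1 m. Hydraulic radius R = A/P = 24.8/14.1 = 1.759 m. Q_A = (1/0.031)·24.8·1.759^(2/3)·√0.001799 = 49.43 m³/s.
Channel B: For a circular section of diameter D = 1.82 m at depth y = 1.45 m, the central angle is θ = 2 arccos(1 − 2y/D) = 4.412 rad. Then A = (D²/8)(θ − sin θ) = 2.222 m² and P = Dθ/2 = 4.015 m. Hydraulic radius R = A/P = 2.222/4.015 = 0.5535 m. Q_B = (1/0.031)·2.222·0.5535^(2/3)·√0.001799 = 2.05 m³/s.
The larger discharge is 49.43 m³/s and the smaller is 2.05 m³/s; the ratio is 24.1.

24.1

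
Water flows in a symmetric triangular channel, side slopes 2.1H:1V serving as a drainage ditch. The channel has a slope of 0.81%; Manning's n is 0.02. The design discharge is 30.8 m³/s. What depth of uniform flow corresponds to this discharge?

y_n = 1.9 m

Manning's equation rearranged: A R^(2/3) = nQ / (1·√S) = 0.02 × 30.8 / (√0.0081) = 6.844.
Trying y = 1.41 m: A R^(2/3) = 3.089 — short.
Trying y = 1.9 m: A R^(2/3) = 6.844 — close enough.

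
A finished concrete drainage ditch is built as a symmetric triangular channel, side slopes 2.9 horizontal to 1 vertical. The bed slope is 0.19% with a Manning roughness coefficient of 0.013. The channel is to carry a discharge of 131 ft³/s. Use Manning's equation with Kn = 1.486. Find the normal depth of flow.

y_n = 2.76 ft

Manning's equation rearranged: A R^(2/3) = nQ / (1.486·√S) = 0.013 × 131 / (1.486 × √0.0019) = 26.29.
At y = 3.06 ft: A R^(2/3) = 34.73 — high.
At y = 2.03 ft: A R^(2/3) = 11.63 — low.
At y = 2.76 ft: A R^(2/3) = 26.38 — close enough.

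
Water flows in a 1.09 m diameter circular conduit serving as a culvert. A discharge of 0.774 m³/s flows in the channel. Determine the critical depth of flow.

At critical depth, Q² T / (g A³) = 1, i.e. A³/T = Q²/g = 0.774²/9.81 = 0.06107.
Trying y = 0.402 m: A³/T = 0.02902 — low.
Trying y = 0.595 m: A³/T = 0.1303 — high.
Trying y = 0.488 m: A³/T = 0.06108 — matches.

y_c = 0.488 m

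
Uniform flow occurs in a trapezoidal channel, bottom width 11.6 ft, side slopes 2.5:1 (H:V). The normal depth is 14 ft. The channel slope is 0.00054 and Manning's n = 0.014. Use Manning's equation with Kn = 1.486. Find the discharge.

Q = 6170 ft³/s

With bottom width b = 11.6 ft and side slope z = 2.5: A = (b + zy)y = (11.6 + 2.5×14)×14 = 652.4 ft²; P = b + 2y√(1+z²) = 11.6 + 2×14×2.693 = 86.99 ft.
Hydraulic radius R = A/P = 652.4/86.99 = 7.5 ft.
Manning's equation: Q = (1.486/n) A R^(2/3) S^(1/2) = (1.486/0.014) × 652.4 × 7.5^(2/3) × 0.00054^(1/2) = 6170 ft³/s.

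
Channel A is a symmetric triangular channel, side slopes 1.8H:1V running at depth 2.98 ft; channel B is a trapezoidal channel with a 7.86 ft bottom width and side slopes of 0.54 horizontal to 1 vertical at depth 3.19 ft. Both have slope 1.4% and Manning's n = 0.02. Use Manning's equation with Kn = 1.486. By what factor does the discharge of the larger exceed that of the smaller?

Channel A: For a triangular section with side slope z = 1.8: A = zy² = 1.8×2.98² = 15.98 ft²; P = 2y√(1+z²) = 2×2.98×2.059 = 12.27 ft. Hydraulic radius R = A/P = 15.98/12.27 = 1.302 ft. Q_A = (1.486/0.02)·15.98·1.302^(2/3)·√0.014 = 167.6 ft³/s.
Channel B: With bottom width b = 7.86 ft and side slope z = 0.54: A = (b + zy)y = (7.86 + 0.54×3.19)×3.19 = 30.57 ft²; P = b + 2y√(1+z²) = 7.86 + 2×3.19×1.136 = 15.11 ft. Hydraulic radius R = A/P = 30.57/15.11 = 2.023 ft. Q_B = (1.486/0.02)·30.57·2.023^(2/3)·√0.014 = 429.9 ft³/s.
The larger discharge is 429.9 ft³/s and the smaller is 167.6 ft³/s; the ratio is 2.56.

2.56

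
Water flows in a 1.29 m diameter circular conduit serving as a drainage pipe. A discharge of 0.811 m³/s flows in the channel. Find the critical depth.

y_c = 0.475 m

At critical depth, Q² T / (g A³) = 1, i.e. A³/T = Q²/g = 0.811²/9.81 = 0.06705.
At y = 0.535 m: A³/T = 0.1058 — too large.
At y = 0.386 m: A³/T = 0.03003 — too small.
At y = 0.475 m: A³/T = 0.06695 — matches.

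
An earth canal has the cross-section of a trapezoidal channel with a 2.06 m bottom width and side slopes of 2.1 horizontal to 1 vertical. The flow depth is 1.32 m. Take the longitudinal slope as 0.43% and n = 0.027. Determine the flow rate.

Q = 13.1 m³/s

With bottom width b = 2.06 m and side slope z = 2.1: A = (b + zy)y = (2.06 + 2.1×1.32)×1.32 = 6.378 m²; P = b + 2y√(1+z²) = 2.06 + 2×1.32×2.326 = 8.2 m.
Hydraulic radius R = A/P = 6.378/8.2 = 0.7778 m.
Manning's equation: Q = (1/n) A R^(2/3) S^(1/2) = (1/0.027) × 6.378 × 0.7778^(2/3) × 0.0043^(1/2) = 13.1 m³/s.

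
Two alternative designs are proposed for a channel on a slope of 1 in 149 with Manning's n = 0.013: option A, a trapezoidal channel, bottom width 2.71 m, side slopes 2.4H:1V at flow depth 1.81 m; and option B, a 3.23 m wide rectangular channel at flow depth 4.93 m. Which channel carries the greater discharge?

Channel A: With bottom width b = 2.71 m and side slope z = 2.4: A = (b + zy)y = (2.71 + 2.4×1.81)×1.81 = 12.77 m²; P = b + 2y√(1+z²) = 2.71 + 2×1.81×2.6 = 12.12 m. Hydraulic radius R = A/P = 12.77/12.12 = 1.053 m. Q_A = (1/0.013)·12.77·1.053^(2/3)·√0.006711 = 83.29 m³/s.
Channel B: Flow area A = b·y = 3.23 × 4.93 = 15.92 m². Wetted perimeter P = b + 2y = 3.23 + 2×4.93 = 13.09 m. Hydraulic radius R = A/P = 15.92/13.09 = 1.216 m. Q_B = (1/0.013)·15.92·1.216^(2/3)·√0.006711 = 114.4 m³/s.
Q_A = 83.29 m³/s vs Q_B = 114.4 m³/s, so channel B carries more.

channel B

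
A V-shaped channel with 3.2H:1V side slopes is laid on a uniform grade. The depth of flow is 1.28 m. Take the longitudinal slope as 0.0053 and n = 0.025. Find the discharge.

Q = 11 m³/s

For a triangular section with side slope z = 3.2: A = zy² = 3.2×1.28² = 5.243 m²; P = 2y√(1+z²) = 2×1.28×3.353 = 8.583 m.
Hydraulic radius R = A/P = 5.243/8.583 = 0.6109 m.
Manning's equation: Q = (1/n) A R^(2/3) S^(1/2) = (1/0.025) × 5.243 × 0.6109^(2/3) × 0.0053^(1/2) = 11 m³/s.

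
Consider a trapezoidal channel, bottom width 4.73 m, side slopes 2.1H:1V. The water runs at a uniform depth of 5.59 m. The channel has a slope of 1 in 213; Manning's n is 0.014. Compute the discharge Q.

With bottom width b = 4.73 m and side slope z = 2.1: A = (b + zy)y = (4.73 + 2.1×5.59)×5.59 = 92.06 m²; P = b + 2y√(1+z²) = 4.73 + 2×5.59×2.326 = 30.73 m.
Hydraulic radius R = A/P = 92.06/30.73 = 2.995 m.
Manning's equation: Q = (1/n) A R^(2/3) S^(1/2) = (1/0.014) × 92.06 × 2.995^(2/3) × 0.004695^(1/2) = 936 m³/s.

Q = 936 m³/s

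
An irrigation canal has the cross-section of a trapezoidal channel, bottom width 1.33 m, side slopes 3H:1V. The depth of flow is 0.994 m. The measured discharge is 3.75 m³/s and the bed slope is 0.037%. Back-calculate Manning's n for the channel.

With bottom width b = 1.33 m and side slope z = 3: A = (b + zy)y = (1.33 + 3×0.994)×0.994 = 4.286 m²; P = b + 2y√(1+z²) = 1.33 + 2×0.994×3.162 = 7.617 m.
Hydraulic radius R = A/P = 4.286/7.617 = 0.5627 m.
Rearranging Manning's equation: n = (1/Q) A R^(2/3) S^(1/2) = (1/3.75) × 4.286 × 0.5627^(2/3) × √0.00037 = 0.015.

n = 0.015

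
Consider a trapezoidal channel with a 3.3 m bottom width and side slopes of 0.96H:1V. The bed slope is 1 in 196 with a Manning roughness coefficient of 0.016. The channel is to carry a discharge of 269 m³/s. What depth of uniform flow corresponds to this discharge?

Manning's equation rearranged: A R^(2/3) = nQ / (1·√S) = 0.016 × 269 / (√0.005102) = 60.26.
At y = 5.63 m: A R^(2/3) = 92.47 — over.
At y = 3.63 m: A R^(2/3) = 37.02 — short.
At y = 4.6 m: A R^(2/3) = 60.24 — ≈ 60.26.

y_n = 4.6 m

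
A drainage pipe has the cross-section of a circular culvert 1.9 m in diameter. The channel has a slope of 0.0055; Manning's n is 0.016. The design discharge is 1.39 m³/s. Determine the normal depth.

y_n = 0.536 m

Manning's equation rearranged: A R^(2/3) = nQ / (1·√S) = 0.016 × 1.39 / (√0.0055) = 0.2999.
Trying y = 0.431 m: A R^(2/3) = 0.1948 — too small.
Trying y = 0.597 m: A R^(2/3) = 0.3696 — too large.
Trying y = 0.536 m: A R^(2/3) = 0.2999 — matches.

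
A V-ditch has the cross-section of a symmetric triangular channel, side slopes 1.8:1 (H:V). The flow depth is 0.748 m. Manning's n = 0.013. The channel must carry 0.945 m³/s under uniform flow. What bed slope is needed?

S = 0.000661

For a triangular section with side slope z = 1.8: A = zy² = 1.8×0.748² = 1.007 m²; P = 2y√(1+z²) = 2×0.748×2.059 = 3.08 m.
Hydraulic radius R = A/P = 1.007/3.08 = 0.3269 m.
From Manning's equation, S = [nQ / (1 A R^(2/3))]² = [0.013 × 0.945 / (1 × 1.007 × 0.3269^(2/3))]² = 0.000661.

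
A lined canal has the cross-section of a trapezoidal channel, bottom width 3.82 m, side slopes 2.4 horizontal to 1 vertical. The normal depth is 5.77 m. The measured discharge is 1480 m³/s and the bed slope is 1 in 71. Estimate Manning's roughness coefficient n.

With bottom width b = 3.82 m and side slope z = 2.4: A = (b + zy)y = (3.82 + 2.4×5.77)×5.77 = 101.9 m²; P = b + 2y√(1+z²) = 3.82 + 2×5.77×2.6 = 33.82 m.
Hydraulic radius R = A/P = 101.9/33.82 = 3.014 m.
Rearranging Manning's equation: n = (1/Q) A R^(2/3) S^(1/2) = (1/1480) × 101.9 × 3.014^(2/3) × √0.01408 = 0.0171.

n = 0.0171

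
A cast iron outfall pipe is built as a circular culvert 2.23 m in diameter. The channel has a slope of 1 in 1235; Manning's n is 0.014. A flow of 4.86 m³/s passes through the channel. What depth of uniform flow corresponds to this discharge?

Manning's equation rearranged: A R^(2/3) = nQ / (1·√S) = 0.014 × 4.86 / (√0.0008097) = 2.391.
Trying y = 2.03 m: A R^(2/3) = 2.831 — over.
Trying y = 1.2 m: A R^(2/3) = 1.495 — short.
Trying y = 1.66 m: A R^(2/3) = 2.391 — close enough.

y_n = 1.66 m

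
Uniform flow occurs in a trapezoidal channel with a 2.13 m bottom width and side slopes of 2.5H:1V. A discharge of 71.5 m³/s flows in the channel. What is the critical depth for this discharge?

y_c = 2.4 m

At critical depth, Q² T / (g A³) = 1, i.e. A³/T = Q²/g = 71.5²/9.81 = 521.1.
Try y = 1.99 m: A³/T = 234 — low.
Try y = 2.63 m: A³/T = 785.3 — high.
Try y = 2.4 m: A³/T = 525.7 — matches.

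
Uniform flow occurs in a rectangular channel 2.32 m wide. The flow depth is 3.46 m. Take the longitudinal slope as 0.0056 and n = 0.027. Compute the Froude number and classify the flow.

Flow area A = b·y = 2.32 × 3.46 = 8.027 m². Wetted perimeter P = b + 2y = 2.32 + 2×3.46 = 9.24 m.
Hydraulic radius R = A/P = 8.027/9.24 = 0.8687 m.
V = (1/n) R^(2/3) √S = (1/0.027) × 0.8687^(2/3) × √0.0056 = 2.523 m/s. Hydraulic depth D_h = A/T = 8.027/2.32 = 3.46 m.
Froude number Fr = V/√(g·D_h) = 2.523/√(9.81×3.46) = 0.433, which is less than 1, so the flow is subcritical.

subcritical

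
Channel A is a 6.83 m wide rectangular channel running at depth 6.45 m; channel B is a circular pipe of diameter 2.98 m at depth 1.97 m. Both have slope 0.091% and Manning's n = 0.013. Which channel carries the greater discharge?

channel A

Channel A: Flow area A = b·y = 6.83 × 6.45 = 44.05 m². Wetted perimeter P = b + 2y = 6.83 + 2×6.45 = 19.73 m. Hydraulic radius R = A/P = 44.05/19.73 = 2.233 m. Q_A = (1/0.013)·44.05·2.233^(2/3)·√0.00091 = 174.6 m³/s.
Channel B: For a circular section of diameter D = 2.98 m at depth y = 1.97 m, the central angle is θ = 2 arccos(1 − 2y/D) = 3.798 rad. Then A = (D²/8)(θ − sin θ) = 4.893 m² and P = Dθ/2 = 5.658 m. Hydraulic radius R = A/P = 4.893/5.658 = 0.8647 m. Q_B = (1/0.013)·4.893·0.8647^(2/3)·√0.00091 = 10.3 m³/s.
Q_A = 174.6 m³/s vs Q_B = 10.3 m³/s, so channel A carries more.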